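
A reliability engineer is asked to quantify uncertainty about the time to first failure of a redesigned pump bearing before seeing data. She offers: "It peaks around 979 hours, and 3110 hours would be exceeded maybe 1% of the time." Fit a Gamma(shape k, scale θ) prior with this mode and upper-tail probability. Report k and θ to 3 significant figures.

k ≈ 4.32, θ ≈ 295

Gamma(k,θ) with k>1 has mode (k−1)θ, so θ = 979/(k−1).
Need P(X < 3110) = 0.99 with θ tied to k this way. Start at k = 2, θ = 979: P(X<3110) ≈ 0.826.
Too low — raise k to concentrate. Iterating converges to k ≈ 4.32.
Then θ = 979/(4.32−1) ≈ 295.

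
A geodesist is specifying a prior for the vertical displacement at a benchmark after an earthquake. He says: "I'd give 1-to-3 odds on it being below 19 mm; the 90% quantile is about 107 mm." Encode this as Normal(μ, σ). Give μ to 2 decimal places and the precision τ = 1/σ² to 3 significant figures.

The p-quantile of Normal(μ,σ) is μ + z_p·σ, with z_{0.25} = -0.6745 and z_{0.9} = 1.282.
Eliminate σ: μ = (z₂·x₁ − z₁·x₂)/(z₂ − z₁) = (1.282·19 − (-0.6745)·107)/1.956 = 49.34.
Then σ = (x₂ − x₁)/(z₂ − z₁) = (107 − 19)/1.956 = 44.99.
Precision τ = 1/σ² = 1/44.99² = 0.000494.

μ = 49.34, τ = 0.000494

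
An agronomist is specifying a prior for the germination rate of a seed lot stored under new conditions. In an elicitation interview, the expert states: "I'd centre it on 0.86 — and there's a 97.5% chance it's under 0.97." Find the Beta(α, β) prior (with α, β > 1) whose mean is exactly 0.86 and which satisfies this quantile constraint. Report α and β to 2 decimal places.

With mean 0.86 fixed, write α = 0.86s, β = 0.14s where s = α+β.
Need P(θ < 0.97) = 0.975 under Beta(0.86s, 0.14s). Normal approximation: (q−m)/√(m(1−m)/s) ≈ z_{0.975} = 1.96, so s ≈ 0.86·0.14·(1.96)²/(0.97−0.86)² = 38.2.
At s = 38.2: P(θ<0.97) ≈ 0.997. Adjusting to match 0.975 gives s ≈ 20.55.
So α = 0.86·20.55 ≈ 17.67, β = 0.14·20.55 ≈ 2.88.

α ≈ 17.67, β ≈ 2.88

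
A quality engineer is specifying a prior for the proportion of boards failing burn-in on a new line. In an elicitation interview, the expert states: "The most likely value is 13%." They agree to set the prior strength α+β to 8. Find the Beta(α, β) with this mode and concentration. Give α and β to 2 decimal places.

α = 1.78, β = 6.22

For α,β > 1 the Beta mode is (α−1)/(α+β−2). With α+β = 8, the mode is (α−1)/6.
Set (α−1)/6 = 0.13 → α = 1 + 0.13·6 = 1.78.
β = 8 − α = 6.22.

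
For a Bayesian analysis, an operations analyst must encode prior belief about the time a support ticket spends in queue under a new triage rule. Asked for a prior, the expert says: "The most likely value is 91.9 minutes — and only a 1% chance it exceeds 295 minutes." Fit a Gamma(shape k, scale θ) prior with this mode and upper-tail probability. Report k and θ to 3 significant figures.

Gamma(k,θ) with k>1 has mode (k−1)θ, so θ = 91.9/(k−1).
Need P(X < 295) = 0.99 with θ tied to k this way. Start at k = 2, θ = 91.9: P(X<295) ≈ 0.830.
Too low — raise k to concentrate. Iterating converges to k ≈ 4.26.
Then θ = 91.9/(4.26−1) ≈ 28.2.

k ≈ 4.26, θ ≈ 28.2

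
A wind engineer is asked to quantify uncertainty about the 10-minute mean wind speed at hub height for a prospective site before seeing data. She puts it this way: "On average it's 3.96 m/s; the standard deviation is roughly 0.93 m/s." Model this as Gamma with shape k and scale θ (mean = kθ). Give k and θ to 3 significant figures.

k ≈ 18.1, θ ≈ 0.218

For Gamma(k, scale θ): mean = kθ, variance = kθ², so CV = 1/√k.
CV = SD/mean = 0.93/3.96 = 0.2348, hence k = 1/CV² = 18.1.
Then θ = mean/k = 3.96/18.1 = 0.218.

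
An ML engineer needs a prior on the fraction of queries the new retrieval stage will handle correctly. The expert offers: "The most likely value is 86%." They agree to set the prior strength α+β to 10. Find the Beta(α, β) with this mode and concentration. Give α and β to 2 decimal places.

α = 7.88, β = 2.12

For α,β > 1 the Beta mode is (α−1)/(α+β−2). With α+β = 10, the mode is (α−1)/8.
Set (α−1)/8 = 0.86 → α = 1 + 0.86·8 = 7.88.
β = 10 − α = 2.12.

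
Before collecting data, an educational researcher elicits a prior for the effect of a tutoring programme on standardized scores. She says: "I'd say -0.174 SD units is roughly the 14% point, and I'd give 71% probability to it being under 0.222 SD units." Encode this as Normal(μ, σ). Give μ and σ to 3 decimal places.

μ = 0.088, σ = 0.242

For Normal(μ,σ), the p-quantile is μ + z_p·σ. Here z_{0.14} = -1.08, z_{0.71} = 0.5534.
So -0.174 = μ − 1.08σ and 0.222 = μ + 0.5534σ.
Subtracting: σ = (0.222 − -0.174)/(0.5534 − (-1.08)) = 0.242.
Then μ = -0.174 − (-1.08)·0.242 = 0.088.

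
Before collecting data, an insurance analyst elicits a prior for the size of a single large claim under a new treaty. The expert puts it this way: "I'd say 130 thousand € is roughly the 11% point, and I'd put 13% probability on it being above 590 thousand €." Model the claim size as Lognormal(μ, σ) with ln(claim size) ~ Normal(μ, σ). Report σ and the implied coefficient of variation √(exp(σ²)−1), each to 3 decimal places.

If T ~ Lognormal(μ,σ) then ln T ~ Normal(μ,σ), so the p-quantile of ln T is μ + z_p·σ.
ln(130) = 4.868 and ln(590) = 6.38; z_{0.11} = -1.227, z_{0.87} = 1.126.
σ = (6.38 − 4.868)/(1.126 − (-1.227)) = 0.643.
μ = 4.868 − (-1.227)·0.643 = 5.656.
CV = √(exp(σ²)−1) = √(exp(0.4133)−1) = 0.715.

σ ≈ 0.643, CV ≈ 0.715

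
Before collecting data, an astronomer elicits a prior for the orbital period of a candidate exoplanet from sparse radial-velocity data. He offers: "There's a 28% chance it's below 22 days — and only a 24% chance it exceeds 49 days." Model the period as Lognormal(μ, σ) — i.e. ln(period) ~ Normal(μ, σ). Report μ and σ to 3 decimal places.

μ ≈ 3.453, σ ≈ 0.621

If T ~ Lognormal(μ,σ) then ln T ~ Normal(μ,σ), so the p-quantile of ln T is μ + z_p·σ.
ln(22) = 3.091 and ln(49) = 3.892; z_{0.28} = -0.5828, z_{0.76} = 0.7063.
σ = (3.892 − 3.091)/(0.7063 − (-0.5828)) = 0.621.
μ = 3.091 − (-0.5828)·0.621 = 3.453.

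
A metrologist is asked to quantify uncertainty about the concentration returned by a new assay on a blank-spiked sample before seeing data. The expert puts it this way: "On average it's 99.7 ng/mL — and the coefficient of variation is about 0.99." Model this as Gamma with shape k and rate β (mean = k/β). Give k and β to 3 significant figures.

For Gamma(k, rate β): mean = k/β, variance = k/β², so CV = 1/√k.
CV = 0.99, hence k = 1/CV² = 1.02.
Then β = k/mean = 1.02/99.7 = 0.0102.

k ≈ 1.02, β ≈ 0.0102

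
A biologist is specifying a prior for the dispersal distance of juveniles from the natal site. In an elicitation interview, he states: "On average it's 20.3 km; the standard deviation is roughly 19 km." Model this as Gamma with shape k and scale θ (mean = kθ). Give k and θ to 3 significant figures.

For Gamma(k, scale θ): mean = kθ, variance = kθ², so CV = 1/√k.
CV = SD/mean = 19/20.3 = 0.936, hence k = 1/CV² = 1.14.
Then θ = mean/k = 20.3/1.14 = 17.8.

k ≈ 1.14, θ ≈ 17.8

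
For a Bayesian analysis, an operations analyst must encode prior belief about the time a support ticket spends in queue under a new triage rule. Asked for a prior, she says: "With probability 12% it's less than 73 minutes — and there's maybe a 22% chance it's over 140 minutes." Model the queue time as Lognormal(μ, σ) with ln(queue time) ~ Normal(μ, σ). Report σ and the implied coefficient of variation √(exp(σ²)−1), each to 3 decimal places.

If T ~ Lognormal(μ,σ) then ln T ~ Normal(μ,σ), so the p-quantile of ln T is μ + z_p·σ.
ln(73) = 4.29 and ln(140) = 4.942; z_{0.12} = -1.175, z_{0.78} = 0.7722.
σ = (4.942 − 4.29)/(0.7722 − (-1.175)) = 0.334.
μ = 4.29 − (-1.175)·0.334 = 4.683.
CV = √(exp(σ²)−1) = √(exp(0.1118)−1) = 0.344.

σ ≈ 0.334, CV ≈ 0.344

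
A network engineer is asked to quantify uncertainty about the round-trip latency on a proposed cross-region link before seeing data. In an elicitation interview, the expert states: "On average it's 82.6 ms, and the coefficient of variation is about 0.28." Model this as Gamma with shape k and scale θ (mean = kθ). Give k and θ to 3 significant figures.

k ≈ 12.8, θ ≈ 6.48

For Gamma(k, scale θ): mean = kθ, variance = kθ², so CV = 1/√k.
CV = 0.28, hence k = 1/CV² = 12.8.
Then θ = mean/k = 82.6/12.8 = 6.48.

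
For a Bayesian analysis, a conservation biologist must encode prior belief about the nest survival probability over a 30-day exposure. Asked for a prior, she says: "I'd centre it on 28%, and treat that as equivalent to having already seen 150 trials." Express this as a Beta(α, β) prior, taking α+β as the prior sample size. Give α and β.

Under the effective-sample-size interpretation, Beta(α, β) has prior mean α/(α+β) and prior sample size α+β.
So α+β = 150 and α/(α+β) = 0.28, giving α = 0.28·150 = 42 and β = 150 − 42 = 108.

α = 42, β = 108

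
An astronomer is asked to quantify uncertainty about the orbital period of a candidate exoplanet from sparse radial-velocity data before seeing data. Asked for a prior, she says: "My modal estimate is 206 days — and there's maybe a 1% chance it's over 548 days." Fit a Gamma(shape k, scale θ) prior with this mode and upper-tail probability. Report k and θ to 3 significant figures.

Gamma(k,θ) with k>1 has mode (k−1)θ, so θ = 206/(k−1).
Need P(X < 548) = 0.99 with θ tied to k this way. Start at k = 2, θ = 206: P(X<548) ≈ 0.744.
Too low — raise k to concentrate. Iterating converges to k ≈ 5.84.
Then θ = 206/(5.84−1) ≈ 42.6.

k ≈ 5.84, θ ≈ 42.6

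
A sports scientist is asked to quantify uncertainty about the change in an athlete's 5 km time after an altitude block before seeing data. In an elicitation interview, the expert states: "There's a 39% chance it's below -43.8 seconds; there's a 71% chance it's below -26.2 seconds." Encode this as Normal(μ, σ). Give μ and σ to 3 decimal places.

μ = -37.896, σ = 21.136

The p-quantile of Normal(μ,σ) is μ + z_p·σ, with z_{0.39} = -0.2793 and z_{0.71} = 0.5534.
Eliminate σ: μ = (z₂·x₁ − z₁·x₂)/(z₂ − z₁) = (0.5534·-43.8 − (-0.2793)·-26.2)/0.8327 = -37.896.
Then σ = (x₂ − x₁)/(z₂ − z₁) = (-26.2 − -43.8)/0.8327 = 21.136.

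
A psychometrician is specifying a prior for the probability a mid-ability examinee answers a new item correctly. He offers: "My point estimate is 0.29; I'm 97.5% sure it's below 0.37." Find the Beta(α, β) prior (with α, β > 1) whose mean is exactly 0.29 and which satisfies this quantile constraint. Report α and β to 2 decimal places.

α ≈ 38.24, β ≈ 93.63

With mean 0.29 fixed, write α = 0.29s, β = 0.71s where s = α+β.
Need P(θ < 0.37) = 0.975 under Beta(0.29s, 0.71s). Normal approximation: (q−m)/√(m(1−m)/s) ≈ z_{0.975} = 1.96, so s ≈ 0.29·0.71·(1.96)²/(0.37−0.29)² = 123.6.
At s = 123.6: P(θ<0.37) ≈ 0.971. Adjusting to match 0.975 gives s ≈ 131.88.
So α = 0.29·131.88 ≈ 38.24, β = 0.71·131.88 ≈ 93.63.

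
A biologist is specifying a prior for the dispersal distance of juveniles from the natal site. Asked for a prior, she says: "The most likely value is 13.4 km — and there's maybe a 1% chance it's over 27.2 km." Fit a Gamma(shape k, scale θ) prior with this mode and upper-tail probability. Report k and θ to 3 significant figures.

Gamma(k,θ) with k>1 has mode (k−1)θ, so θ = 13.4/(k−1).
Need P(X < 27.2) = 0.99 with θ tied to k this way. Start at k = 2, θ = 13.4: P(X<27.2) ≈ 0.602.
Too low — raise k to concentrate. Iterating converges to k ≈ 10.8.
Then θ = 13.4/(10.8−1) ≈ 1.37.

k ≈ 10.8, θ ≈ 1.37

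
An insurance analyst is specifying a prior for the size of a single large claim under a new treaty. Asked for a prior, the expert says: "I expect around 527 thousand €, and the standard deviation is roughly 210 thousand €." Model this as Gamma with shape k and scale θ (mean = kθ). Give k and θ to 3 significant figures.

k ≈ 6.3, θ ≈ 83.7

For Gamma(k, scale θ): mean = kθ, variance = kθ², so CV = 1/√k.
CV = SD/mean = 210/527 = 0.3985, hence k = 1/CV² = 6.3.
Then θ = mean/k = 527/6.3 = 83.7.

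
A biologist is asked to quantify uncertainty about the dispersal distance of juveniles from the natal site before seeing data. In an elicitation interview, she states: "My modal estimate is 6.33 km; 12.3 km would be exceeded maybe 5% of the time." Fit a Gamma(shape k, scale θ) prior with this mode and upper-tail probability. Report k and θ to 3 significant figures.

Gamma(k,θ) with k>1 has mode (k−1)θ, so θ = 6.33/(k−1).
Need P(X < 12.3) = 0.95 with θ tied to k this way. Start at k = 2, θ = 6.33: P(X<12.3) ≈ 0.578.
Too low — raise k to concentrate. Iterating converges to k ≈ 7.29.
Then θ = 6.33/(7.29−1) ≈ 1.01.

k ≈ 7.29, θ ≈ 1.01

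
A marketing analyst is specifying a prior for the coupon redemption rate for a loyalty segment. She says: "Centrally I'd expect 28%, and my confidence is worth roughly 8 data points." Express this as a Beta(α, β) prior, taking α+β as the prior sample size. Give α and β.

α = 2.24, β = 5.76

Under the effective-sample-size interpretation, Beta(α, β) has prior mean α/(α+β) and prior sample size α+β.
So α+β = 8 and α/(α+β) = 0.28, giving α = 0.28·8 = 2.24 and β = 8 − 2.24 = 5.76.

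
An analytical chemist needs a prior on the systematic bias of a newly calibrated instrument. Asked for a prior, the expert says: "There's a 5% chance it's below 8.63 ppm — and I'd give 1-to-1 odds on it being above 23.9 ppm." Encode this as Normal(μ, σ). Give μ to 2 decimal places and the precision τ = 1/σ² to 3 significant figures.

μ = 23.90, τ = 0.0116

The p-quantile of Normal(μ,σ) is μ + z_p·σ, with z_{0.05} = -1.645 and z_{0.5} = 0.
Eliminate σ: μ = (z₂·x₁ − z₁·x₂)/(z₂ − z₁) = (0·8.63 − (-1.645)·23.9)/1.645 = 23.90.
Then σ = (x₂ − x₁)/(z₂ − z₁) = (23.9 − 8.63)/1.645 = 9.28.
Precision τ = 1/σ² = 1/9.284² = 0.0116.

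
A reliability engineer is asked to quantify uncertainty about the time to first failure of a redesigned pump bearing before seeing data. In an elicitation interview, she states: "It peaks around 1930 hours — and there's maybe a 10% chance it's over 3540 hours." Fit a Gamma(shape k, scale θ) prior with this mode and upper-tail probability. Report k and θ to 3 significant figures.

Gamma(k,θ) with k>1 has mode (k−1)θ, so θ = 1930/(k−1).
Need P(X < 3540) = 0.9 with θ tied to k this way. Start at k = 2, θ = 1930: P(X<3540) ≈ 0.547.
Too low — raise k to concentrate. Iterating converges to k ≈ 6.18.
Then θ = 1930/(6.18−1) ≈ 372.

k ≈ 6.18, θ ≈ 372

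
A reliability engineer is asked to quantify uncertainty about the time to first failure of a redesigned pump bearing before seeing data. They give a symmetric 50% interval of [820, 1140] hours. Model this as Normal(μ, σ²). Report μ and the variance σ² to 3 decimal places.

A symmetric 50% interval runs μ ± z·σ with z = 0.6745.
Half-width = 160, so σ = 160/0.6745 = 237.2164 and σ² = 56271.599.
μ is the interval midpoint, 980.000.

μ = 980.000, σ² = 56271.599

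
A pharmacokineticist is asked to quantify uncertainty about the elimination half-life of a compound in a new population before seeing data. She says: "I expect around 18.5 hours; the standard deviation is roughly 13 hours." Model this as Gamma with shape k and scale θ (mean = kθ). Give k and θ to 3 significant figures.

k ≈ 2.03, θ ≈ 9.14

For Gamma(k, scale θ): mean = kθ, variance = kθ², so CV = 1/√k.
CV = SD/mean = 13/18.5 = 0.7027, hence k = 1/CV² = 2.03.
Then θ = mean/k = 18.5/2.03 = 9.14.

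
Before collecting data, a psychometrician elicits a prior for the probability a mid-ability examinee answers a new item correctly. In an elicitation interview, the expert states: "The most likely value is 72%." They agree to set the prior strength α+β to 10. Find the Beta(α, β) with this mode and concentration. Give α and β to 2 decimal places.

α = 6.76, β = 3.24

For α,β > 1 the Beta mode is (α−1)/(α+β−2). With α+β = 10, the mode is (α−1)/8.
Set (α−1)/8 = 0.72 → α = 1 + 0.72·8 = 6.76.
β = 10 − α = 3.24.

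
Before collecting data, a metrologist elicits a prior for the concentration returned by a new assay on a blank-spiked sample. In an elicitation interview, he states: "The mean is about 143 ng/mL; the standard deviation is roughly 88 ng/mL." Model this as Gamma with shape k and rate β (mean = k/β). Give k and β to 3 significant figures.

k ≈ 2.64, β ≈ 0.0185

For Gamma(k, rate β): mean = k/β, variance = k/β², so CV = 1/√k.
CV = SD/mean = 88/143 = 0.6154, hence k = 1/CV² = 2.64.
Then β = k/mean = 2.64/143 = 0.0185.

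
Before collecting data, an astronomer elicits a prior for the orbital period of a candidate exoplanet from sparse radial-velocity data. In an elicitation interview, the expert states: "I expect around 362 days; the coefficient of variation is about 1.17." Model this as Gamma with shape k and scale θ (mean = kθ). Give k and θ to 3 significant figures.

k ≈ 0.731, θ ≈ 496

For Gamma(k, scale θ): mean = kθ, variance = kθ², so CV = 1/√k.
CV = 1.17, hence k = 1/CV² = 0.731.
Then θ = mean/k = 362/0.731 = 496.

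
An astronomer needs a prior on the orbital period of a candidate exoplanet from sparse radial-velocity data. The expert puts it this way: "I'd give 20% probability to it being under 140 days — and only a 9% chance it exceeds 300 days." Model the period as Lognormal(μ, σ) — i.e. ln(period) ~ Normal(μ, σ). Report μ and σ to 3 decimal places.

μ ≈ 5.236, σ ≈ 0.349

If T ~ Lognormal(μ,σ) then ln T ~ Normal(μ,σ), so the p-quantile of ln T is μ + z_p·σ.
ln(140) = 4.942 and ln(300) = 5.704; z_{0.2} = -0.8416, z_{0.91} = 1.341.
σ = (5.704 − 4.942)/(1.341 − (-0.8416)) = 0.349.
μ = 4.942 − (-0.8416)·0.349 = 5.236.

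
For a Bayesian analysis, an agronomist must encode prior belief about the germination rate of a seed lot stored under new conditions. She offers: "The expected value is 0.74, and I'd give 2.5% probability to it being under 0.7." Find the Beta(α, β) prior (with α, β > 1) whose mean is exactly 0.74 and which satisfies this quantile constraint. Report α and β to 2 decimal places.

With mean 0.74 fixed, write α = 0.74s, β = 0.26s where s = α+β.
Need P(θ < 0.7) = 0.025 under Beta(0.74s, 0.26s). Normal approximation: (q−m)/√(m(1−m)/s) ≈ z_{0.025} = -1.96, so s ≈ 0.74·0.26·(-1.96)²/(0.7−0.74)² = 461.9.
At s = 461.9: P(θ<0.7) ≈ 0.028. Adjusting to match 0.025 gives s ≈ 482.84.
So α = 0.74·482.84 ≈ 357.30, β = 0.26·482.84 ≈ 125.54.

α ≈ 357.30, β ≈ 125.54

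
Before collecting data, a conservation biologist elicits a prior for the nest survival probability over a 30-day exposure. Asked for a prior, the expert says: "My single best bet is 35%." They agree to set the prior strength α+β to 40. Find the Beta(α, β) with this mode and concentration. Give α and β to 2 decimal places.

For α,β > 1 the Beta mode is (α−1)/(α+β−2). With α+β = 40, the mode is (α−1)/38.
Set (α−1)/38 = 0.35 → α = 1 + 0.35·38 = 14.30.
β = 40 − α = 25.70.

α = 14.30, β = 25.70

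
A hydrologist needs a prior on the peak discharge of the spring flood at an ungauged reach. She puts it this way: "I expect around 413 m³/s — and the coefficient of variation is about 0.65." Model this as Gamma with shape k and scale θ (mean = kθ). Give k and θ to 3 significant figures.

k ≈ 2.37, θ ≈ 174

For Gamma(k, scale θ): mean = kθ, variance = kθ², so CV = 1/√k.
CV = 0.65, hence k = 1/CV² = 2.37.
Then θ = mean/k = 413/2.37 = 174.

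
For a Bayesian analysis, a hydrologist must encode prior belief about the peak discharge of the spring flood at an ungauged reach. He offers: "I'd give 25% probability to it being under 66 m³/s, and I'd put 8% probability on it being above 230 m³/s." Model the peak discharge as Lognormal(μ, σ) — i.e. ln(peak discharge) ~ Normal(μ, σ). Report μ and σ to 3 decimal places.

μ ≈ 4.595, σ ≈ 0.600

If T ~ Lognormal(μ,σ) then ln T ~ Normal(μ,σ), so the p-quantile of ln T is μ + z_p·σ.
ln(66) = 4.19 and ln(230) = 5.438; z_{0.25} = -0.6745, z_{0.92} = 1.405.
σ = (5.438 − 4.19)/(1.405 − (-0.6745)) = 0.600.
μ = 4.19 − (-0.6745)·0.600 = 4.595.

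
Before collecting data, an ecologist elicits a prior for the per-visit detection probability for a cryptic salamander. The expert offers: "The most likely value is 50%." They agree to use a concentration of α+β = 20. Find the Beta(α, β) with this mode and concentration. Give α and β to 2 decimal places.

α = 10.00, β = 10.00

For α,β > 1 the Beta mode is (α−1)/(α+β−2). With α+β = 20, the mode is (α−1)/18.
Set (α−1)/18 = 0.5 → α = 1 + 0.5·18 = 10.00.
β = 20 − α = 10.00.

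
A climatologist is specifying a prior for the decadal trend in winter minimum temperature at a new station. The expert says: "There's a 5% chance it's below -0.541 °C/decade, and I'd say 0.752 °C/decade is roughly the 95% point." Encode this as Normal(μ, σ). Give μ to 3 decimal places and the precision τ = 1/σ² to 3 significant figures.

μ = 0.106, τ = 6.47

The p-quantile of Normal(μ,σ) is μ + z_p·σ, with z_{0.05} = -1.645 and z_{0.95} = 1.645.
Eliminate σ: μ = (z₂·x₁ − z₁·x₂)/(z₂ − z₁) = (1.645·-0.541 − (-1.645)·0.752)/3.29 = 0.106.
Then σ = (x₂ − x₁)/(z₂ − z₁) = (0.752 − -0.541)/3.29 = 0.393.
Precision τ = 1/σ² = 1/0.393² = 6.47.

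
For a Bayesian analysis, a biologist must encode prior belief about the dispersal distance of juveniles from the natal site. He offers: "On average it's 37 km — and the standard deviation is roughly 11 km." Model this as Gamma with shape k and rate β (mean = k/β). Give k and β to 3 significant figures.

k ≈ 11.3, β ≈ 0.306

For Gamma(k, rate β): mean = k/β, variance = k/β², so CV = 1/√k.
CV = SD/mean = 11/37 = 0.2973, hence k = 1/CV² = 11.3.
Then β = k/mean = 11.3/37 = 0.306.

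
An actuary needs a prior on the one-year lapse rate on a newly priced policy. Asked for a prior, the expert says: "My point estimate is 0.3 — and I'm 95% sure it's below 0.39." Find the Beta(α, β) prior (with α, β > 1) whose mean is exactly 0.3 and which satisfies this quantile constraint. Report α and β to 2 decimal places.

With mean 0.3 fixed, write α = 0.3s, β = 0.7s where s = α+β.
Need P(θ < 0.39) = 0.95 under Beta(0.3s, 0.7s). Normal approximation: (q−m)/√(m(1−m)/s) ≈ z_{0.95} = 1.64, so s ≈ 0.3·0.7·(1.64)²/(0.39−0.3)² = 70.1.
At s = 70.1: P(θ<0.39) ≈ 0.945. Adjusting to match 0.95 gives s ≈ 74.17.
So α = 0.3·74.17 ≈ 22.25, β = 0.7·74.17 ≈ 51.92.

α ≈ 22.25, β ≈ 51.92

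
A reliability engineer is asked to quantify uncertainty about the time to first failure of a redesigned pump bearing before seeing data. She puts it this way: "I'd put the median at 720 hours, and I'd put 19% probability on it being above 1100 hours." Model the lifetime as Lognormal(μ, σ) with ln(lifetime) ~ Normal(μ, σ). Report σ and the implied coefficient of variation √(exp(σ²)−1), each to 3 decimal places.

σ ≈ 0.483, CV ≈ 0.512

If T ~ Lognormal(μ,σ) then ln T ~ Normal(μ,σ), so the p-quantile of ln T is μ + z_p·σ.
ln(720) = 6.579 and ln(1100) = 7.003; z_{0.5} = 0, z_{0.81} = 0.8779.
σ = (7.003 − 6.579)/(0.8779 − (0)) = 0.483.
μ = 6.579 − (0)·0.483 = 6.579.
CV = √(exp(σ²)−1) = √(exp(0.2331)−1) = 0.512.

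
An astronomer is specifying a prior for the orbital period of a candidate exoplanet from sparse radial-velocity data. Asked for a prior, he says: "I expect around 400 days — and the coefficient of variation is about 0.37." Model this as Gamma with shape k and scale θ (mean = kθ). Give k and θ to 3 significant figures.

For Gamma(k, scale θ): mean = kθ, variance = kθ², so CV = 1/√k.
CV = 0.37, hence k = 1/CV² = 7.3.
Then θ = mean/k = 400/7.3 = 54.8.

k ≈ 7.3, θ ≈ 54.8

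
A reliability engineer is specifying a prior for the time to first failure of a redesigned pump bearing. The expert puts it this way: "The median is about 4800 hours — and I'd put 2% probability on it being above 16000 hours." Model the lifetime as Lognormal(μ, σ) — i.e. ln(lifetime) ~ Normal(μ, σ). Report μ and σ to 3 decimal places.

If T ~ Lognormal(μ,σ) then ln T ~ Normal(μ,σ), so the p-quantile of ln T is μ + z_p·σ.
ln(4800) = 8.476 and ln(16000) = 9.68; z_{0.5} = 0, z_{0.98} = 2.054.
σ = (9.68 − 8.476)/(2.054 − (0)) = 0.586.
μ = 8.476 − (0)·0.586 = 8.476.

μ ≈ 8.476, σ ≈ 0.586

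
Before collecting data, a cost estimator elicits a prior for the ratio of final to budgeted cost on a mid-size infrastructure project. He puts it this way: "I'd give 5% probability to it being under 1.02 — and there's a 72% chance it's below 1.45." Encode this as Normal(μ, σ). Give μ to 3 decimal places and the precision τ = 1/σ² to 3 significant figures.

The p-quantile of Normal(μ,σ) is μ + z_p·σ, with z_{0.05} = -1.645 and z_{0.72} = 0.5828.
Eliminate σ: μ = (z₂·x₁ − z₁·x₂)/(z₂ − z₁) = (0.5828·1.02 − (-1.645)·1.45)/2.228 = 1.337.
Then σ = (x₂ − x₁)/(z₂ − z₁) = (1.45 − 1.02)/2.228 = 0.193.
Precision τ = 1/σ² = 1/0.193² = 26.8.

μ = 1.337, τ = 26.8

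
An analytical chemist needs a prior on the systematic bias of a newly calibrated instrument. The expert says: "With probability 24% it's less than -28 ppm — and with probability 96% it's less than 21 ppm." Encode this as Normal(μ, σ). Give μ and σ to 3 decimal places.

μ = -13.914, σ = 19.943

For Normal(μ,σ), the p-quantile is μ + z_p·σ. Here z_{0.24} = -0.7063, z_{0.96} = 1.751.
So -28 = μ − 0.7063σ and 21 = μ + 1.751σ.
Subtracting: σ = (21 − -28)/(1.751 − (-0.7063)) = 19.943.
Then μ = -28 − (-0.7063)·19.943 = -13.914.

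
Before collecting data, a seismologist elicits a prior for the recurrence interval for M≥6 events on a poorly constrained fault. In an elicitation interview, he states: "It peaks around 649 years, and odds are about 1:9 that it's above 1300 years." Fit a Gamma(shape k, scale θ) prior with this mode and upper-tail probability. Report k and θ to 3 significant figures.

k ≈ 4.97, θ ≈ 163

Gamma(k,θ) with k>1 has mode (k−1)θ, so θ = 649/(k−1).
Need P(X < 1300) = 0.9 with θ tied to k this way. Start at k = 2, θ = 649: P(X<1300) ≈ 0.595.
Too low — raise k to concentrate. Iterating converges to k ≈ 4.97.
Then θ = 649/(4.97−1) ≈ 163.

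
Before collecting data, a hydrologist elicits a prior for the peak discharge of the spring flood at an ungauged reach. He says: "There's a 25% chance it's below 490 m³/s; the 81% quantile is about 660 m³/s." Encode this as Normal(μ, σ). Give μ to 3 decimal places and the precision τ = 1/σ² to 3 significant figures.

μ = 563.863, τ = 8.34e-05

For Normal(μ,σ), the p-quantile is μ + z_p·σ. Here z_{0.25} = -0.6745, z_{0.81} = 0.8779.
So 490 = μ − 0.6745σ and 660 = μ + 0.8779σ.
Subtracting: σ = (660 − 490)/(0.8779 − (-0.6745)) = 109.509.
Then μ = 490 − (-0.6745)·109.509 = 563.863.
Precision τ = 1/σ² = 1/109.5² = 8.34e-05.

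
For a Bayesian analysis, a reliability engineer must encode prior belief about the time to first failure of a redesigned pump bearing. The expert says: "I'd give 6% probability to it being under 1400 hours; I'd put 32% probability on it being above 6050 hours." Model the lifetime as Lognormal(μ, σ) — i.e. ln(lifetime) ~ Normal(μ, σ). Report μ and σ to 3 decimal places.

μ ≈ 8.369, σ ≈ 0.724

If T ~ Lognormal(μ,σ) then ln T ~ Normal(μ,σ), so the p-quantile of ln T is μ + z_p·σ.
ln(1400) = 7.244 and ln(6050) = 8.708; z_{0.06} = -1.555, z_{0.68} = 0.4677.
σ = (8.708 − 7.244)/(0.4677 − (-1.555)) = 0.724.
μ = 7.244 − (-1.555)·0.724 = 8.369.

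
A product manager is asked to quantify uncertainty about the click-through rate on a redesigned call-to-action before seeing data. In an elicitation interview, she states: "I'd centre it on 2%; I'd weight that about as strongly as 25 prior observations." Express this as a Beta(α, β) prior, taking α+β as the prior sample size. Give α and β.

Under the effective-sample-size interpretation, Beta(α, β) has prior mean α/(α+β) and prior sample size α+β.
So α+β = 25 and α/(α+β) = 0.02, giving α = 0.02·25 = 0.5 and β = 25 − 0.5 = 24.5.

α = 0.5, β = 24.5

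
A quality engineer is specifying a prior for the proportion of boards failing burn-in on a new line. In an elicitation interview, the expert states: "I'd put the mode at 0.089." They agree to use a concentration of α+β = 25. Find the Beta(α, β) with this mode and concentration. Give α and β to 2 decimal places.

For α,β > 1 the Beta mode is (α−1)/(α+β−2). With α+β = 25, the mode is (α−1)/23.
Set (α−1)/23 = 0.089 → α = 1 + 0.089·23 = 3.05.
β = 25 − α = 21.95.

α = 3.05, β = 21.95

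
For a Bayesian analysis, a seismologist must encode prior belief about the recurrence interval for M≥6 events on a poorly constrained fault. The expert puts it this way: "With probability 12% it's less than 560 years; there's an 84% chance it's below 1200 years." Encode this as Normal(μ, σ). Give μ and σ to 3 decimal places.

μ = 906.629, σ = 295.006

The p-quantile of Normal(μ,σ) is μ + z_p·σ, with z_{0.12} = -1.175 and z_{0.84} = 0.9945.
Eliminate σ: μ = (z₂·x₁ − z₁·x₂)/(z₂ − z₁) = (0.9945·560 − (-1.175)·1200)/2.169 = 906.629.
Then σ = (x₂ − x₁)/(z₂ − z₁) = (1200 − 560)/2.169 = 295.006.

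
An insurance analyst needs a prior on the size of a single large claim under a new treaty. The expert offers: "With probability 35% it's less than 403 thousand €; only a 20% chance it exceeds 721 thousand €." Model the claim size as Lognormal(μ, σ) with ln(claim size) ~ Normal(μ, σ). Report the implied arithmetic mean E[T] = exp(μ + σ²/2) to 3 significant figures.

If T ~ Lognormal(μ,σ) then ln T ~ Normal(μ,σ), so the p-quantile of ln T is μ + z_p·σ.
ln(403) = 5.999 and ln(721) = 6.581; z_{0.35} = -0.3853, z_{0.8} = 0.8416.
σ = (6.581 − 5.999)/(0.8416 − (-0.3853)) = 0.474.
μ = 5.999 − (-0.3853)·0.474 = 6.182.
E[T] = exp(μ + σ²/2) = exp(6.182 + 0.1124) = 541 thousand €.

E[T] ≈ 541 thousand €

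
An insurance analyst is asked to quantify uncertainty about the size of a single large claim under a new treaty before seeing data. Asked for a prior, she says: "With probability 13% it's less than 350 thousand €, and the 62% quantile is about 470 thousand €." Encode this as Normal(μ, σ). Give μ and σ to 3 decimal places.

For Normal(μ,σ), the p-quantile is μ + z_p·σ. Here z_{0.13} = -1.126, z_{0.62} = 0.3055.
So 350 = μ − 1.126σ and 470 = μ + 0.3055σ.
Subtracting: σ = (470 − 350)/(0.3055 − (-1.126)) = 83.806.
Then μ = 350 − (-1.126)·83.806 = 444.399.

μ = 444.399, σ = 83.806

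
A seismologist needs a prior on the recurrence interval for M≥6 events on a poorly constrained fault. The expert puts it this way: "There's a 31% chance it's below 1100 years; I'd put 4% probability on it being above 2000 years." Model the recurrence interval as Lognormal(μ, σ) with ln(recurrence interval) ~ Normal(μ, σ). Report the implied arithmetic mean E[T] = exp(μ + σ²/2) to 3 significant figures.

If T ~ Lognormal(μ,σ) then ln T ~ Normal(μ,σ), so the p-quantile of ln T is μ + z_p·σ.
ln(1100) = 7.003 and ln(2000) = 7.601; z_{0.31} = -0.4959, z_{0.96} = 1.751.
σ = (7.601 − 7.003)/(1.751 − (-0.4959)) = 0.266.
μ = 7.003 − (-0.4959)·0.266 = 7.135.
E[T] = exp(μ + σ²/2) = exp(7.135 + 0.0354) = 1300 years.

E[T] ≈ 1300 years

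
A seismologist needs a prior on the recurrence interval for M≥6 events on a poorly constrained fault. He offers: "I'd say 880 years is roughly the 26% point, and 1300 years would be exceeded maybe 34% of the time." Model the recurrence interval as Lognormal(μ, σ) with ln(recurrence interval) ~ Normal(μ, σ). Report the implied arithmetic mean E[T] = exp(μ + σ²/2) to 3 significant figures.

E[T] ≈ 1200 years

If T ~ Lognormal(μ,σ) then ln T ~ Normal(μ,σ), so the p-quantile of ln T is μ + z_p·σ.
ln(880) = 6.78 and ln(1300) = 7.17; z_{0.26} = -0.6433, z_{0.66} = 0.4125.
σ = (7.17 − 6.78)/(0.4125 − (-0.6433)) = 0.370.
μ = 6.78 − (-0.6433)·0.370 = 7.018.
E[T] = exp(μ + σ²/2) = exp(7.018 + 0.0683) = 1200 years.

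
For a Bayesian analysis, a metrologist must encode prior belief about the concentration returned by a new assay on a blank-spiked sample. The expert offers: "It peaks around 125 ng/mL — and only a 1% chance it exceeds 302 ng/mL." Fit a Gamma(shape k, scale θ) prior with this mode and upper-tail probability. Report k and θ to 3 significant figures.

k ≈ 7.08, θ ≈ 20.6

Gamma(k,θ) with k>1 has mode (k−1)θ, so θ = 125/(k−1).
Need P(X < 302) = 0.99 with θ tied to k this way. Start at k = 2, θ = 125: P(X<302) ≈ 0.695.
Too low — raise k to concentrate. Iterating converges to k ≈ 7.08.
Then θ = 125/(7.08−1) ≈ 20.6.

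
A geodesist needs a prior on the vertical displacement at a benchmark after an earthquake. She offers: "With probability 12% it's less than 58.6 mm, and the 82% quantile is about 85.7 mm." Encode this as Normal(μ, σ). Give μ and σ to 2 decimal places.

The p-quantile of Normal(μ,σ) is μ + z_p·σ, with z_{0.12} = -1.175 and z_{0.82} = 0.9154.
Eliminate σ: μ = (z₂·x₁ − z₁·x₂)/(z₂ − z₁) = (0.9154·58.6 − (-1.175)·85.7)/2.09 = 73.83.
Then σ = (x₂ − x₁)/(z₂ − z₁) = (85.7 − 58.6)/2.09 = 12.96.

μ = 73.83, σ = 12.96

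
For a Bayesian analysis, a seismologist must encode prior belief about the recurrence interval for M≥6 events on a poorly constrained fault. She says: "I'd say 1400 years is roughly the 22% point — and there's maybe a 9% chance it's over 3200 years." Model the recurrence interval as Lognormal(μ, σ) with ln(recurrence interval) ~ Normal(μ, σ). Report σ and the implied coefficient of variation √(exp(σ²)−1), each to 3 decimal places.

σ ≈ 0.391, CV ≈ 0.407

If T ~ Lognormal(μ,σ) then ln T ~ Normal(μ,σ), so the p-quantile of ln T is μ + z_p·σ.
ln(1400) = 7.244 and ln(3200) = 8.071; z_{0.22} = -0.7722, z_{0.91} = 1.341.
σ = (8.071 − 7.244)/(1.341 − (-0.7722)) = 0.391.
μ = 7.244 − (-0.7722)·0.391 = 7.546.
CV = √(exp(σ²)−1) = √(exp(0.1531)−1) = 0.407.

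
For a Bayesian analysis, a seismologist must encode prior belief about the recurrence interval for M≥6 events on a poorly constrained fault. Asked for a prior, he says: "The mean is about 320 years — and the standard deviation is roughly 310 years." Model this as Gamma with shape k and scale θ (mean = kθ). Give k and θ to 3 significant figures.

k ≈ 1.07, θ ≈ 300

For Gamma(k, scale θ): mean = kθ, variance = kθ², so CV = 1/√k.
CV = SD/mean = 310/320 = 0.9688, hence k = 1/CV² = 1.07.
Then θ = mean/k = 320/1.07 = 300.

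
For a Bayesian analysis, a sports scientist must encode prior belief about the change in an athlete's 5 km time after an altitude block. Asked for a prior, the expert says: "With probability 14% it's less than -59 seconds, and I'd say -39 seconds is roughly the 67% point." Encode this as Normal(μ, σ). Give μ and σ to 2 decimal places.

The p-quantile of Normal(μ,σ) is μ + z_p·σ, with z_{0.14} = -1.08 and z_{0.67} = 0.4399.
Eliminate σ: μ = (z₂·x₁ − z₁·x₂)/(z₂ − z₁) = (0.4399·-59 − (-1.08)·-39)/1.52 = -44.79.
Then σ = (x₂ − x₁)/(z₂ − z₁) = (-39 − -59)/1.52 = 13.16.

μ = -44.79, σ = 13.16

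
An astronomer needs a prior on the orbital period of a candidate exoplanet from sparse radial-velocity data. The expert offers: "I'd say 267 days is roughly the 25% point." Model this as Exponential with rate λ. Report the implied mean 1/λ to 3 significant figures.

mean ≈ 928 days

P(T < 267.0) = 1 − e^(−λ·267.0) = 0.25, so λ = −ln(1−0.25)/267.0 = −ln(0.75)/267.0 = 0.00108.
Mean = 1/λ = 928 days.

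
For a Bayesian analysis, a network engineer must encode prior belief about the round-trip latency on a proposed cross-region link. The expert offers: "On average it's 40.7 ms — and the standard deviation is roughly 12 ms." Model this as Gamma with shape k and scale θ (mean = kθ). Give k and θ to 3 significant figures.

For Gamma(k, scale θ): mean = kθ, variance = kθ², so CV = 1/√k.
CV = SD/mean = 12/40.7 = 0.2948, hence k = 1/CV² = 11.5.
Then θ = mean/k = 40.7/11.5 = 3.54.

k ≈ 11.5, θ ≈ 3.54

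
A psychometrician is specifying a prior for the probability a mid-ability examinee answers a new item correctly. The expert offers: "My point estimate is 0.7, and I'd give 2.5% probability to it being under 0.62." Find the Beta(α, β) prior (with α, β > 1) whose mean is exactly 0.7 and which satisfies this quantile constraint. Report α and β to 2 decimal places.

α ≈ 93.73, β ≈ 40.17

With mean 0.7 fixed, write α = 0.7s, β = 0.3s where s = α+β.
Need P(θ < 0.62) = 0.025 under Beta(0.7s, 0.3s). Normal approximation: (q−m)/√(m(1−m)/s) ≈ z_{0.025} = -1.96, so s ≈ 0.7·0.3·(-1.96)²/(0.62−0.7)² = 126.0.
At s = 126.0: P(θ<0.62) ≈ 0.029. Adjusting to match 0.025 gives s ≈ 133.90.
So α = 0.7·133.90 ≈ 93.73, β = 0.3·133.90 ≈ 40.17.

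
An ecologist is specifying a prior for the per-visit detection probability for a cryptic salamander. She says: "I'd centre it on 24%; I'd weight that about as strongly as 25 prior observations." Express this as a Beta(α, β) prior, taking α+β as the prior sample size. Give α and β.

α = 6, β = 19

Under the effective-sample-size interpretation, Beta(α, β) has prior mean α/(α+β) and prior sample size α+β.
So α+β = 25 and α/(α+β) = 0.24, giving α = 0.24·25 = 6 and β = 25 − 6 = 19.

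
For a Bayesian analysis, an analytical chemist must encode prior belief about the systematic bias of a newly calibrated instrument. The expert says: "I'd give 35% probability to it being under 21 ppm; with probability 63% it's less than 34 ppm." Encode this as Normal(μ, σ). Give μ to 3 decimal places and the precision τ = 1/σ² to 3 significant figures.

For Normal(μ,σ), the p-quantile is μ + z_p·σ. Here z_{0.35} = -0.3853, z_{0.63} = 0.3319.
So 21 = μ − 0.3853σ and 34 = μ + 0.3319σ.
Subtracting: σ = (34 − 21)/(0.3319 − (-0.3853)) = 18.127.
Then μ = 21 − (-0.3853)·18.127 = 27.985.
Precision τ = 1/σ² = 1/18.13² = 0.00304.

μ = 27.985, τ = 0.00304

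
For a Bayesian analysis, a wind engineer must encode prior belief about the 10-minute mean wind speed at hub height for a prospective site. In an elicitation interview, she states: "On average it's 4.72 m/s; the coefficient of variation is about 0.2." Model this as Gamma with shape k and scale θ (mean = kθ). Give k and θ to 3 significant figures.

k ≈ 25, θ ≈ 0.189

For Gamma(k, scale θ): mean = kθ, variance = kθ², so CV = 1/√k.
CV = 0.2, hence k = 1/CV² = 25.
Then θ = mean/k = 4.72/25 = 0.189.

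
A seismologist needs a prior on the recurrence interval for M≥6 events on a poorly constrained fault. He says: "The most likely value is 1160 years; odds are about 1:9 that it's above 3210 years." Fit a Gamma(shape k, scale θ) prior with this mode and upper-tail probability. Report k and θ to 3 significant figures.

Gamma(k,θ) with k>1 has mode (k−1)θ, so θ = 1160/(k−1).
Need P(X < 3210) = 0.9 with θ tied to k this way. Start at k = 2, θ = 1160: P(X<3210) ≈ 0.763.
Too low — raise k to concentrate. Iterating converges to k ≈ 2.85.
Then θ = 1160/(2.85−1) ≈ 629.

k ≈ 2.85, θ ≈ 629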